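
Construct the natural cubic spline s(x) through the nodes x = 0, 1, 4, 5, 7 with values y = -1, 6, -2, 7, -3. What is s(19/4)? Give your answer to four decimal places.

5.0435

Write M_i for s''(x_i). With h_i = 1, 3, 1, 2 and divided differences Δ_i = 7, -8/3, 9, -5, the continuity of s' gives the tridiagonal system
  1·M_0 + 8·M_1 + 3·M_2 = 6(Δ_1 - Δ_0) = -58
  3·M_1 + 8·M_2 + 1·M_3 = 6(Δ_2 - Δ_1) = 70
  1·M_2 + 6·M_3 + 2·M_4 = 6(Δ_3 - Δ_2) = -84
Natural end conditions: M_0 = M_4 = 0.
Solving: M_0 = 0, M_1 = -2119/161, M_2 = 2538/161, M_3 = -2677/161, M_4 = 0.
On [4, 5], s(x) = -2 + 6295/966·(x - 4) + 1269/161·(x - 4)² - 745/138·(x - 4)³.
With (x - 4) = 3/4: s(19/4) = 4519/896.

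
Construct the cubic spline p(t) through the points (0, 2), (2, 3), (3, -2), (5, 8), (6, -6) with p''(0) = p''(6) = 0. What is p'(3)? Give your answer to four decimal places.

Let M_i = p''(x_i). Step sizes h_i = 2, 1, 2, 1; slopes of the chords Δ_i = (y_(i+1) - y_i)/h_i = 1/2, -5, 5, -14.
  2·M_0 + 6·M_1 + 1·M_2 = 6(Δ_1 - Δ_0) = -33
  1·M_1 + 6·M_2 + 2·M_3 = 6(Δ_2 - Δ_1) = 60
  2·M_2 + 6·M_3 + 1·M_4 = 6(Δ_3 - Δ_2) = -114
Natural end conditions: M_0 = M_4 = 0.
Solving the tridiagonal system: M_0 = 0, M_1 = -274/31, M_2 = 621/31, M_3 = -796/31, M_4 = 0.
On [3, 5], p'(t) = b_2 + 2c_2·(t - 3) + 3d_2·(t - 3)² with b_2 = Δ_2 - h_2(2M_2 + M_3)/6 = 19/93, c_2 = M_2/2 = 621/62, d_2 = (M_3 - M_2)/(6h_2) = -1417/372. So p'(3) = 19/93.

0.2043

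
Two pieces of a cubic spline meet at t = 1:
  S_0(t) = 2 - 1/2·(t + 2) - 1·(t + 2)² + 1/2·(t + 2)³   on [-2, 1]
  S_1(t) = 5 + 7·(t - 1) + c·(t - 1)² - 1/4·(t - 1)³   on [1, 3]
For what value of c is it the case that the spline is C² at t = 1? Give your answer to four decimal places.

S_0''(t) = -2 + 3·(t + 2), so S_0''(1) = 7. On the right, S_1''(1) = 2c, so c = 7/2.

3.5000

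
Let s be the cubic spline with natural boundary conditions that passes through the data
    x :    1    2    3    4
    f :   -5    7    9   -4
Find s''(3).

Write σ_i for s''(x_i). With h_i = 1, 1, 1 and divided differences Δ_i = 12, 2, -13, the continuity of s' gives the tridiagonal system
  1·σ_0 + 4·σ_1 + 1·σ_2 = 6(Δ_1 - Δ_0) = -60
  1·σ_1 + 4·σ_2 + 1·σ_3 = 6(Δ_2 - Δ_1) = -90
Natural end conditions: σ_0 = σ_3 = 0.
Solving: σ_0 = 0, σ_1 = -10, σ_2 = -20, σ_3 = 0.

-20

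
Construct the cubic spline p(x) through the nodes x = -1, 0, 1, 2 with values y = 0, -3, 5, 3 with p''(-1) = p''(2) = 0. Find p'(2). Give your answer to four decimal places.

-5.4000

With m_i denoting the second derivative at x_i, h_i = 1, 1, 1, and Δ_i = (y_(i+1) − y_i)/h_i = -3, 8, -2:
  1·m_0 + 4·m_1 + 1·m_2 = 6(Δ_1 - Δ_0) = 66
  1·m_1 + 4·m_2 + 1·m_3 = 6(Δ_2 - Δ_1) = -60
Natural end conditions: m_0 = m_3 = 0.
Hence m_0 = 0, m_1 = 108/5, m_2 = -102/5, m_3 = 0.
On [1, 2], p'(x) = b_2 + 2c_2·(x - 1) + 3d_2·(x - 1)² with b_2 = Δ_2 - h_2(2m_2 + m_3)/6 = 24/5, c_2 = m_2/2 = -51/5, d_2 = (m_3 - m_2)/(6h_2) = 17/5. So p'(2) = -27/5.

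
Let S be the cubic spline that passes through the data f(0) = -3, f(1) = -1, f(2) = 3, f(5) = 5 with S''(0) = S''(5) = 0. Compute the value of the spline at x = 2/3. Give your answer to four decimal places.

Let M_i = S''(x_i). Step sizes h_i = 1, 1, 3; slopes of the chords Δ_i = (y_(i+1) - y_i)/h_i = 2, 4, 2/3.
  1·M_0 + 4·M_1 + 1·M_2 = 6(Δ_1 - Δ_0) = 12
  1·M_1 + 8·M_2 + 3·M_3 = 6(Δ_2 - Δ_1) = -20
Natural end conditions: M_0 = M_3 = 0.
Hence M_0 = 0, M_1 = 116/31, M_2 = -92/31, M_3 = 0.
On [0, 1], S(x) = -3 + 128/93·x + 0·x² + 58/93·x³.
With x = 2/3: S(2/3) = -4765/2511.

-1.8977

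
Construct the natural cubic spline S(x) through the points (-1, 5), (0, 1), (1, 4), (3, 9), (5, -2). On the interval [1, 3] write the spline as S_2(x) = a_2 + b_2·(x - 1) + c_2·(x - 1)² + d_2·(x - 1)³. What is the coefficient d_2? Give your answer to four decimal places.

-0.4702

Let m_i = S''(x_i). Step sizes h_i = 1, 1, 2, 2; slopes of the chords Δ_i = (y_(i+1) - y_i)/h_i = -4, 3, 5/2, -11/2.
  1·m_0 + 4·m_1 + 1·m_2 = 6(Δ_1 - Δ_0) = 42
  1·m_1 + 6·m_2 + 2·m_3 = 6(Δ_2 - Δ_1) = -3
  2·m_2 + 8·m_3 + 2·m_4 = 6(Δ_3 - Δ_2) = -48
Natural end conditions: m_0 = m_4 = 0.
Hence m_0 = 0, m_1 = 74/7, m_2 = -2/7, m_3 = -83/14, m_4 = 0.
On [1, 3], with S_2(x) = a_2 + b_2·(x - 1) + c_2·(x - 1)² + d_2·(x - 1)³: c_2 = m_2/2 = -1/7, d_2 = (m_3 - m_2)/(6h_2) = -79/168, b_2 = Δ_2 - h_2(2m_2 + m_3)/6 = 14/3.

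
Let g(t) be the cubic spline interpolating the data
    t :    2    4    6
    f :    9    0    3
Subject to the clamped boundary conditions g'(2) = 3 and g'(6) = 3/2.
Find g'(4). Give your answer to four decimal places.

-3.3750

Write M_i for g''(x_i). With h_i = 2, 2 and divided differences Δ_i = -9/2, 3/2, the continuity of g' gives the tridiagonal system
  2·M_0 + 8·M_1 + 2·M_2 = 6(Δ_1 - Δ_0) = 36
Clamped end conditions give two more equations: 2h_0·M_0 + h_0·M_1 = 6(Δ_0 - g'(2)) = -45 and h_1·M_1 + 2h_1·M_2 = 6(g'(6) - Δ_1) = 0.
Solving the tridiagonal system: M_0 = -129/8, M_1 = 39/4, M_2 = -39/8.
On [4, 6], g'(t) = b_1 + 2c_1·(t - 4) + 3d_1·(t - 4)² with b_1 = Δ_1 - h_1(2M_1 + M_2)/6 = -27/8, c_1 = M_1/2 = 39/8, d_1 = (M_2 - M_1)/(6h_1) = -39/32. So g'(4) = -27/8.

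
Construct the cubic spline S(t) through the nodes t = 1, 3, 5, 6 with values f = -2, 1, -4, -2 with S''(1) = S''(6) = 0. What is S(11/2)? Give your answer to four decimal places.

-3.3750

Write M_i for S''(x_i). With h_i = 2, 2, 1 and divided differences Δ_i = 3/2, -5/2, 2, the continuity of S' gives the tridiagonal system
  2·M_0 + 8·M_1 + 2·M_2 = 6(Δ_1 - Δ_0) = -24
  2·M_1 + 6·M_2 + 1·M_3 = 6(Δ_2 - Δ_1) = 27
Natural end conditions: M_0 = M_3 = 0.
Solving the tridiagonal system: M_0 = 0, M_1 = -9/2, M_2 = 6, M_3 = 0.
On [5, 6], S(t) = -4 + 0·(t - 5) + 3·(t - 5)² - 1·(t - 5)³.
With (t - 5) = 1/2: S(11/2) = -27/8.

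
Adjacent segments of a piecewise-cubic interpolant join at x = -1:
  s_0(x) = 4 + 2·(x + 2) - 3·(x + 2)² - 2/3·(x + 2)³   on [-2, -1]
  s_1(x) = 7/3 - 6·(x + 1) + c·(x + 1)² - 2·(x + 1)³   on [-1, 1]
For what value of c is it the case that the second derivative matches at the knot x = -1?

-5

s_0''(x) = -6 - 4·(x + 2), so s_0''(-1) = -10. On the right, s_1''(-1) = 2c, so c = -5.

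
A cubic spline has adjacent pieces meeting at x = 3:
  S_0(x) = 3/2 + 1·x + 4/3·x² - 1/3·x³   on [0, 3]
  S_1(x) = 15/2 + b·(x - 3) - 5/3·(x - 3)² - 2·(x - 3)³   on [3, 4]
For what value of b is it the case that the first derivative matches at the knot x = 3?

0

S_0'(x) = 1 + 8/3·x - 1·x², so S_0'(3) = 0. On the right, S_1'(3) = b, so b = 0.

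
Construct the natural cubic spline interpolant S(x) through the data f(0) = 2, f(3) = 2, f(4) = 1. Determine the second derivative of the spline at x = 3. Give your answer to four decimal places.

Let σ_i = S''(x_i). Step sizes h_i = 3, 1; slopes of the chords Δ_i = (y_(i+1) - y_i)/h_i = 0, -1.
  3·σ_0 + 8·σ_1 + 1·σ_2 = 6(Δ_1 - Δ_0) = -6
Natural end conditions: σ_0 = σ_2 = 0.
Forward elimination and back-substitution give σ_0 = 0, σ_1 = -3/4, σ_2 = 0.

-0.7500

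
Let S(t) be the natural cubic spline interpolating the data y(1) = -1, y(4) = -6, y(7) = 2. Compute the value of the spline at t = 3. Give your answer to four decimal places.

Put σ_i = S'' at the i-th knot. Here h = (3, 3) and Δ = (-5/3, 8/3), so the interior equations h_(i-1)·σ_(i-1) + 2(h_(i-1)+h_i)·σ_i + h_i·σ_(i+1) = 6(Δ_i − Δ_(i-1)) read
  3·σ_0 + 12·σ_1 + 3·σ_2 = 6(Δ_1 - Δ_0) = 26
Natural end conditions: σ_0 = σ_2 = 0.
Solving: σ_0 = 0, σ_1 = 13/6, σ_2 = 0.
On [1, 4], S(t) = -1 - 11/4·(t - 1) + 0·(t - 1)² + 13/108·(t - 1)³.
With (t - 1) = 2: S(3) = -299/54.

-5.5370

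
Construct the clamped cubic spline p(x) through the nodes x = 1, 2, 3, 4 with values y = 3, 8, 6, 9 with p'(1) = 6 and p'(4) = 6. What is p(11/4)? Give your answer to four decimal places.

6.5000

Put M_i = p'' at the i-th knot. Here h = (1, 1, 1) and Δ = (5, -2, 3), so the interior equations h_(i-1)·M_(i-1) + 2(h_(i-1)+h_i)·M_i + h_i·M_(i+1) = 6(Δ_i − Δ_(i-1)) read
  1·M_0 + 4·M_1 + 1·M_2 = 6(Δ_1 - Δ_0) = -42
  1·M_1 + 4·M_2 + 1·M_3 = 6(Δ_2 - Δ_1) = 30
Clamped end conditions give two more equations: 2h_0·M_0 + h_0·M_1 = 6(Δ_0 - p'(1)) = -6 and h_2·M_2 + 2h_2·M_3 = 6(p'(4) - Δ_2) = 18.
Solving: M_0 = 4, M_1 = -14, M_2 = 10, M_3 = 4.
On [2, 3], p(x) = 8 + 1·(x - 2) - 7·(x - 2)² + 4·(x - 2)³.
With (x - 2) = 3/4: p(11/4) = 13/2.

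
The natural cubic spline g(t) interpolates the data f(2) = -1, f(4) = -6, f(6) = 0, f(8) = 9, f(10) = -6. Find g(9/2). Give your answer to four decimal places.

Put m_i = g'' at the i-th knot. Here h = (2, 2, 2, 2) and Δ = (-5/2, 3, 9/2, -15/2), so the interior equations h_(i-1)·m_(i-1) + 2(h_(i-1)+h_i)·m_i + h_i·m_(i+1) = 6(Δ_i − Δ_(i-1)) read
  2·m_0 + 8·m_1 + 2·m_2 = 6(Δ_1 - Δ_0) = 33
  2·m_1 + 8·m_2 + 2·m_3 = 6(Δ_2 - Δ_1) = 9
  2·m_2 + 8·m_3 + 2·m_4 = 6(Δ_3 - Δ_2) = -72
Natural end conditions: m_0 = m_4 = 0.
Forward elimination and back-substitution give m_0 = 0, m_1 = 387/112, m_2 = 75/28, m_3 = -1083/112, m_4 = 0.
On [4, 6], g(t) = -6 - 11/56·(t - 4) + 387/224·(t - 4)² - 29/448·(t - 4)³.
With (t - 4) = 1/2: g(9/2) = -20337/3584.

-5.6744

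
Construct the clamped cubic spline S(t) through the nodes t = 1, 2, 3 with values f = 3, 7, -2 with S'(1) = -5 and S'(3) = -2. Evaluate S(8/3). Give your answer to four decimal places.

With m_i denoting the second derivative at x_i, h_i = 1, 1, and Δ_i = (y_(i+1) − y_i)/h_i = 4, -9:
  1·m_0 + 4·m_1 + 1·m_2 = 6(Δ_1 - Δ_0) = -78
Clamped end conditions give two more equations: 2h_0·m_0 + h_0·m_1 = 6(Δ_0 - S'(1)) = 54 and h_1·m_1 + 2h_1·m_2 = 6(S'(3) - Δ_1) = 42.
Solving the tridiagonal system: m_0 = 48, m_1 = -42, m_2 = 42.
On [2, 3], S(t) = 7 - 2·(t - 2) - 21·(t - 2)² + 14·(t - 2)³.
With (t - 2) = 2/3: S(8/3) = 13/27.

0.4815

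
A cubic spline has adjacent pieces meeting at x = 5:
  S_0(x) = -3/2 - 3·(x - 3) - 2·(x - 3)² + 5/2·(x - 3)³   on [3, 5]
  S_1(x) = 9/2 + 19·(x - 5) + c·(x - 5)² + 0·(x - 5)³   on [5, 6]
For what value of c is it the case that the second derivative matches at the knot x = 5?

S_0''(x) = -4 + 15·(x - 3), so S_0''(5) = 26. On the right, S_1''(5) = 2c, so c = 13.

13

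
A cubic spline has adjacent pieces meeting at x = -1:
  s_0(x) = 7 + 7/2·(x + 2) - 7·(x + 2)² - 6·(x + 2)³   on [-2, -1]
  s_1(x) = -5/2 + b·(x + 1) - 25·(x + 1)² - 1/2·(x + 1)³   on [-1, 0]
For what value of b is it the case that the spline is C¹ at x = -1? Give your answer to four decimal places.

-28.5000

s_0'(x) = 7/2 - 14·(x + 2) - 18·(x + 2)², so s_0'(-1) = -57/2. On the right, s_1'(-1) = b, so b = -57/2.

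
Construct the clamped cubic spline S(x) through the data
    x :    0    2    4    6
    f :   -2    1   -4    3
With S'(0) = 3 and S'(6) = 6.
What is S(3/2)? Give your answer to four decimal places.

1.2063

Let σ_i = S''(x_i). Step sizes h_i = 2, 2, 2; slopes of the chords Δ_i = (y_(i+1) - y_i)/h_i = 3/2, -5/2, 7/2.
  2·σ_0 + 8·σ_1 + 2·σ_2 = 6(Δ_1 - Δ_0) = -24
  2·σ_1 + 8·σ_2 + 2·σ_3 = 6(Δ_2 - Δ_1) = 36
Clamped end conditions give two more equations: 2h_0·σ_0 + h_0·σ_1 = 6(Δ_0 - S'(0)) = -9 and h_2·σ_2 + 2h_2·σ_3 = 6(S'(6) - Δ_2) = 15.
Solving the tridiagonal system: σ_0 = -1/10, σ_1 = -43/10, σ_2 = 53/10, σ_3 = 11/10.
On [0, 2], S(x) = -2 + 3·x - 1/20·x² - 7/20·x³.
With x = 3/2: S(3/2) = 193/160.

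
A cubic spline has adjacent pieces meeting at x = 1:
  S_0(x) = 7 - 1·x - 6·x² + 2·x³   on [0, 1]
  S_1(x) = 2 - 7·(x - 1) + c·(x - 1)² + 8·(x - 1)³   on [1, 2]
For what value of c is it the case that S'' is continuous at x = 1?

0

S_0''(x) = -12 + 12·x, so S_0''(1) = 0. On the right, S_1''(1) = 2c, so c = 0.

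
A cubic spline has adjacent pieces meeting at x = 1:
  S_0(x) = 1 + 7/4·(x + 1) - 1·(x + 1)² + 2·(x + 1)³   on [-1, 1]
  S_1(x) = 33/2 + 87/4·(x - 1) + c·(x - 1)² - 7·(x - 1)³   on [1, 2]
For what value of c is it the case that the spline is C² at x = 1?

S_0''(x) = -2 + 12·(x + 1), so S_0''(1) = 22. On the right, S_1''(1) = 2c, so c = 11.

11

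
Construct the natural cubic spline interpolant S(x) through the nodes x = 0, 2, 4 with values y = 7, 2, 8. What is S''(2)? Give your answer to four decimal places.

Put M_i = S'' at the i-th knot. Here h = (2, 2) and Δ = (-5/2, 3), so the interior equations h_(i-1)·M_(i-1) + 2(h_(i-1)+h_i)·M_i + h_i·M_(i+1) = 6(Δ_i − Δ_(i-1)) read
  2·M_0 + 8·M_1 + 2·M_2 = 6(Δ_1 - Δ_0) = 33
Natural end conditions: M_0 = M_2 = 0.
Solving the tridiagonal system: M_0 = 0, M_1 = 33/8, M_2 = 0.

4.1250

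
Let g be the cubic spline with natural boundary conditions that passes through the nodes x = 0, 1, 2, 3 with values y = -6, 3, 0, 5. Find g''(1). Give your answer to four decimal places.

Put σ_i = g'' at the i-th knot. Here h = (1, 1, 1) and Δ = (9, -3, 5), so the interior equations h_(i-1)·σ_(i-1) + 2(h_(i-1)+h_i)·σ_i + h_i·σ_(i+1) = 6(Δ_i − Δ_(i-1)) read
  1·σ_0 + 4·σ_1 + 1·σ_2 = 6(Δ_1 - Δ_0) = -72
  1·σ_1 + 4·σ_2 + 1·σ_3 = 6(Δ_2 - Δ_1) = 48
Natural end conditions: σ_0 = σ_3 = 0.
Solving the tridiagonal system: σ_0 = 0, σ_1 = -112/5, σ_2 = 88/5, σ_3 = 0.

-22.4000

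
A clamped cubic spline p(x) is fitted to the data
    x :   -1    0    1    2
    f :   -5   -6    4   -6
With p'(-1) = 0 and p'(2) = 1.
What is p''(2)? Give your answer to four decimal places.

59.8667

Put m_i = p'' at the i-th knot. Here h = (1, 1, 1) and Δ = (-1, 10, -10), so the interior equations h_(i-1)·m_(i-1) + 2(h_(i-1)+h_i)·m_i + h_i·m_(i+1) = 6(Δ_i − Δ_(i-1)) read
  1·m_0 + 4·m_1 + 1·m_2 = 6(Δ_1 - Δ_0) = 66
  1·m_1 + 4·m_2 + 1·m_3 = 6(Δ_2 - Δ_1) = -120
Clamped end conditions give two more equations: 2h_0·m_0 + h_0·m_1 = 6(Δ_0 - p'(-1)) = -6 and h_2·m_2 + 2h_2·m_3 = 6(p'(2) - Δ_2) = 66.
Hence m_0 = -308/15, m_1 = 526/15, m_2 = -806/15, m_3 = 898/15.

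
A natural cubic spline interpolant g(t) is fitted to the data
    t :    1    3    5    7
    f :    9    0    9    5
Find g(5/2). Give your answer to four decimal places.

With m_i denoting the second derivative at x_i, h_i = 2, 2, 2, and Δ_i = (y_(i+1) − y_i)/h_i = -9/2, 9/2, -2:
  2·m_0 + 8·m_1 + 2·m_2 = 6(Δ_1 - Δ_0) = 54
  2·m_1 + 8·m_2 + 2·m_3 = 6(Δ_2 - Δ_1) = -39
Natural end conditions: m_0 = m_3 = 0.
Hence m_0 = 0, m_1 = 17/2, m_2 = -7, m_3 = 0.
On [1, 3], g(t) = 9 - 22/3·(t - 1) + 0·(t - 1)² + 17/24·(t - 1)³.
With (t - 1) = 3/2: g(5/2) = 25/64.

0.3906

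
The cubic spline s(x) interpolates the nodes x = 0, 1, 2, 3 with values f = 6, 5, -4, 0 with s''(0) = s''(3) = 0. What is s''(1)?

Let M_i = s''(x_i). Step sizes h_i = 1, 1, 1; slopes of the chords Δ_i = (y_(i+1) - y_i)/h_i = -1, -9, 4.
  1·M_0 + 4·M_1 + 1·M_2 = 6(Δ_1 - Δ_0) = -48
  1·M_1 + 4·M_2 + 1·M_3 = 6(Δ_2 - Δ_1) = 78
Natural end conditions: M_0 = M_3 = 0.
Hence M_0 = 0, M_1 = -18, M_2 = 24, M_3 = 0.

-18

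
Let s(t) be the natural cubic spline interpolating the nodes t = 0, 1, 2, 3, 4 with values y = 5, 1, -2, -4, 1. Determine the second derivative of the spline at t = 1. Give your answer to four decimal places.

Put m_i = s'' at the i-th knot. Here h = (1, 1, 1, 1) and Δ = (-4, -3, -2, 5), so the interior equations h_(i-1)·m_(i-1) + 2(h_(i-1)+h_i)·m_i + h_i·m_(i+1) = 6(Δ_i − Δ_(i-1)) read
  1·m_0 + 4·m_1 + 1·m_2 = 6(Δ_1 - Δ_0) = 6
  1·m_1 + 4·m_2 + 1·m_3 = 6(Δ_2 - Δ_1) = 6
  1·m_2 + 4·m_3 + 1·m_4 = 6(Δ_3 - Δ_2) = 42
Natural end conditions: m_0 = m_4 = 0.
Solving the tridiagonal system: m_0 = 0, m_1 = 27/14, m_2 = -12/7, m_3 = 153/14, m_4 = 0.

1.9286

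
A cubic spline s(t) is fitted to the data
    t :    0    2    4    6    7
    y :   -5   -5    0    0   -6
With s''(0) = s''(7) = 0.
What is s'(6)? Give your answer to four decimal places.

Write m_i for s''(x_i). With h_i = 2, 2, 2, 1 and divided differences Δ_i = 0, 5/2, 0, -6, the continuity of s' gives the tridiagonal system
  2·m_0 + 8·m_1 + 2·m_2 = 6(Δ_1 - Δ_0) = 15
  2·m_1 + 8·m_2 + 2·m_3 = 6(Δ_2 - Δ_1) = -15
  2·m_2 + 6·m_3 + 1·m_4 = 6(Δ_3 - Δ_2) = -36
Natural end conditions: m_0 = m_4 = 0.
Solving the tridiagonal system: m_0 = 0, m_1 = 87/41, m_2 = -81/82, m_3 = -465/82, m_4 = 0.
On [6, 7], s'(t) = b_3 + 2c_3·(t - 6) + 3d_3·(t - 6)² with b_3 = Δ_3 - h_3(2m_3 + m_4)/6 = -337/82, c_3 = m_3/2 = -465/164, d_3 = (m_4 - m_3)/(6h_3) = 155/164. So s'(6) = -337/82.

-4.1098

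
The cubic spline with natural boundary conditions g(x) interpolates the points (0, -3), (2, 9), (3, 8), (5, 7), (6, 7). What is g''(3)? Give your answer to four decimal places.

1.7419

Put M_i = g'' at the i-th knot. Here h = (2, 1, 2, 1) and Δ = (6, -1, -1/2, 0), so the interior equations h_(i-1)·M_(i-1) + 2(h_(i-1)+h_i)·M_i + h_i·M_(i+1) = 6(Δ_i − Δ_(i-1)) read
  2·M_0 + 6·M_1 + 1·M_2 = 6(Δ_1 - Δ_0) = -42
  1·M_1 + 6·M_2 + 2·M_3 = 6(Δ_2 - Δ_1) = 3
  2·M_2 + 6·M_3 + 1·M_4 = 6(Δ_3 - Δ_2) = 3
Natural end conditions: M_0 = M_4 = 0.
Forward elimination and back-substitution give M_0 = 0, M_1 = -226/31, M_2 = 54/31, M_3 = -5/62, M_4 = 0.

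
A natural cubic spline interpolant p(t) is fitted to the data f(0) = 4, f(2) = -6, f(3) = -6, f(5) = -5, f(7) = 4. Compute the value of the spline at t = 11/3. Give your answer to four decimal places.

-5.9630

With m_i denoting the second derivative at x_i, h_i = 2, 1, 2, 2, and Δ_i = (y_(i+1) − y_i)/h_i = -5, 0, 1/2, 9/2:
  2·m_0 + 6·m_1 + 1·m_2 = 6(Δ_1 - Δ_0) = 30
  1·m_1 + 6·m_2 + 2·m_3 = 6(Δ_2 - Δ_1) = 3
  2·m_2 + 8·m_3 + 2·m_4 = 6(Δ_3 - Δ_2) = 24
Natural end conditions: m_0 = m_4 = 0.
Hence m_0 = 0, m_1 = 21/4, m_2 = -3/2, m_3 = 27/8, m_4 = 0.
On [3, 5], p(t) = -6 + 3/8·(t - 3) - 3/4·(t - 3)² + 13/32·(t - 3)³.
With (t - 3) = 2/3: p(11/3) = -161/27.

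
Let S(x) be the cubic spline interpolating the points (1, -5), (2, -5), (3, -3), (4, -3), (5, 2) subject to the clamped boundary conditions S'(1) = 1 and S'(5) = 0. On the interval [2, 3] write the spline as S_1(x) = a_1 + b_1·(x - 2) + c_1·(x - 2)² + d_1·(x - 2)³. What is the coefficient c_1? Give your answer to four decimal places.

3.3571

Put σ_i = S'' at the i-th knot. Here h = (1, 1, 1, 1) and Δ = (0, 2, 0, 5), so the interior equations h_(i-1)·σ_(i-1) + 2(h_(i-1)+h_i)·σ_i + h_i·σ_(i+1) = 6(Δ_i − Δ_(i-1)) read
  1·σ_0 + 4·σ_1 + 1·σ_2 = 6(Δ_1 - Δ_0) = 12
  1·σ_1 + 4·σ_2 + 1·σ_3 = 6(Δ_2 - Δ_1) = -12
  1·σ_2 + 4·σ_3 + 1·σ_4 = 6(Δ_3 - Δ_2) = 30
Clamped end conditions give two more equations: 2h_0·σ_0 + h_0·σ_1 = 6(Δ_0 - S'(1)) = -6 and h_3·σ_3 + 2h_3·σ_4 = 6(S'(5) - Δ_3) = -30.
Solving the tridiagonal system: σ_0 = -89/14, σ_1 = 47/7, σ_2 = -17/2, σ_3 = 107/7, σ_4 = -317/14.
On [2, 3], with S_1(x) = a_1 + b_1·(x - 2) + c_1·(x - 2)² + d_1·(x - 2)³: c_1 = σ_1/2 = 47/14, d_1 = (σ_2 - σ_1)/(6h_1) = -71/28, b_1 = Δ_1 - h_1(2σ_1 + σ_2)/6 = 33/28.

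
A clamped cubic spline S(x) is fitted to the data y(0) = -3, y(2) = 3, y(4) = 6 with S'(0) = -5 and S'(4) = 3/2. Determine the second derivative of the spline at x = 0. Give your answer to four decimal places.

14.7500

Put σ_i = S'' at the i-th knot. Here h = (2, 2) and Δ = (3, 3/2), so the interior equations h_(i-1)·σ_(i-1) + 2(h_(i-1)+h_i)·σ_i + h_i·σ_(i+1) = 6(Δ_i − Δ_(i-1)) read
  2·σ_0 + 8·σ_1 + 2·σ_2 = 6(Δ_1 - Δ_0) = -9
Clamped end conditions give two more equations: 2h_0·σ_0 + h_0·σ_1 = 6(Δ_0 - S'(0)) = 48 and h_1·σ_1 + 2h_1·σ_2 = 6(S'(4) - Δ_1) = 0.
Hence σ_0 = 59/4, σ_1 = -11/2, σ_2 = 11/4.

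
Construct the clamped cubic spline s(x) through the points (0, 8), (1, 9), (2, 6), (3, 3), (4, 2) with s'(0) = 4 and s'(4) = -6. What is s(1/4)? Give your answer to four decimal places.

8.7891

Let M_i = s''(x_i). Step sizes h_i = 1, 1, 1, 1; slopes of the chords Δ_i = (y_(i+1) - y_i)/h_i = 1, -3, -3, -1.
  1·M_0 + 4·M_1 + 1·M_2 = 6(Δ_1 - Δ_0) = -24
  1·M_1 + 4·M_2 + 1·M_3 = 6(Δ_2 - Δ_1) = 0
  1·M_2 + 4·M_3 + 1·M_4 = 6(Δ_3 - Δ_2) = 12
Clamped end conditions give two more equations: 2h_0·M_0 + h_0·M_1 = 6(Δ_0 - s'(0)) = -18 and h_3·M_3 + 2h_3·M_4 = 6(s'(4) - Δ_3) = -30.
Forward elimination and back-substitution give M_0 = -7, M_1 = -4, M_2 = -1, M_3 = 8, M_4 = -19.
On [0, 1], s(x) = 8 + 4·x - 7/2·x² + 1/2·x³.
With x = 1/4: s(1/4) = 1125/128.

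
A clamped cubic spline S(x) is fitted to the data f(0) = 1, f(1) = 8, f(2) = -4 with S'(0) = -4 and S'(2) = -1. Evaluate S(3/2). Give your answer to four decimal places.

1.8125

Write M_i for S''(x_i). With h_i = 1, 1 and divided differences Δ_i = 7, -12, the continuity of S' gives the tridiagonal system
  1·M_0 + 4·M_1 + 1·M_2 = 6(Δ_1 - Δ_0) = -114
Clamped end conditions give two more equations: 2h_0·M_0 + h_0·M_1 = 6(Δ_0 - S'(0)) = 66 and h_1·M_1 + 2h_1·M_2 = 6(S'(2) - Δ_1) = 66.
Solving the tridiagonal system: M_0 = 63, M_1 = -60, M_2 = 63.
On [1, 2], S(x) = 8 - 5/2·(x - 1) - 30·(x - 1)² + 41/2·(x - 1)³.
With (x - 1) = 1/2: S(3/2) = 29/16.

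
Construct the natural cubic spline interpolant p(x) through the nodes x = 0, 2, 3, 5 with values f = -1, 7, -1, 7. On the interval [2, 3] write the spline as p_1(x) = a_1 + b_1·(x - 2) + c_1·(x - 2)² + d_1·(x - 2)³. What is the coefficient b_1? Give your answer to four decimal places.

With σ_i denoting the second derivative at x_i, h_i = 2, 1, 2, and Δ_i = (y_(i+1) − y_i)/h_i = 4, -8, 4:
  2·σ_0 + 6·σ_1 + 1·σ_2 = 6(Δ_1 - Δ_0) = -72
  1·σ_1 + 6·σ_2 + 2·σ_3 = 6(Δ_2 - Δ_1) = 72
Natural end conditions: σ_0 = σ_3 = 0.
Hence σ_0 = 0, σ_1 = -72/5, σ_2 = 72/5, σ_3 = 0.
On [2, 3], with p_1(x) = a_1 + b_1·(x - 2) + c_1·(x - 2)² + d_1·(x - 2)³: c_1 = σ_1/2 = -36/5, d_1 = (σ_2 - σ_1)/(6h_1) = 24/5, b_1 = Δ_1 - h_1(2σ_1 + σ_2)/6 = -28/5.

-5.6000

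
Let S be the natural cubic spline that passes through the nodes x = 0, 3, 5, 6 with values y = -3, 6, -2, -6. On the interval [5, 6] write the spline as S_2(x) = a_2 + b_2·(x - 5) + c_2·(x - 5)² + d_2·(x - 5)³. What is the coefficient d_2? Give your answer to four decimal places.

With m_i denoting the second derivative at x_i, h_i = 3, 2, 1, and Δ_i = (y_(i+1) − y_i)/h_i = 3, -4, -4:
  3·m_0 + 10·m_1 + 2·m_2 = 6(Δ_1 - Δ_0) = -42
  2·m_1 + 6·m_2 + 1·m_3 = 6(Δ_2 - Δ_1) = 0
Natural end conditions: m_0 = m_3 = 0.
Forward elimination and back-substitution give m_0 = 0, m_1 = -9/2, m_2 = 3/2, m_3 = 0.
On [5, 6], with S_2(x) = a_2 + b_2·(x - 5) + c_2·(x - 5)² + d_2·(x - 5)³: c_2 = m_2/2 = 3/4, d_2 = (m_3 - m_2)/(6h_2) = -1/4, b_2 = Δ_2 - h_2(2m_2 + m_3)/6 = -9/2.

-0.2500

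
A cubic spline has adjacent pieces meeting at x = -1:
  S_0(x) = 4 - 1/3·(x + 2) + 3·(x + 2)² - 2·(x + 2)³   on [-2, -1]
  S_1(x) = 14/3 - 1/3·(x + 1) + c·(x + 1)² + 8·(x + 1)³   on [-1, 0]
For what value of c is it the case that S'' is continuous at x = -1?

S_0''(x) = 6 - 12·(x + 2), so S_0''(-1) = -6. On the right, S_1''(-1) = 2c, so c = -3.

-3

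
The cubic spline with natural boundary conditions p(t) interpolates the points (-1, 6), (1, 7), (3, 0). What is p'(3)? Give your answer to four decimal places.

-4.5000

Let M_i = p''(x_i). Step sizes h_i = 2, 2; slopes of the chords Δ_i = (y_(i+1) - y_i)/h_i = 1/2, -7/2.
  2·M_0 + 8·M_1 + 2·M_2 = 6(Δ_1 - Δ_0) = -24
Natural end conditions: M_0 = M_2 = 0.
Forward elimination and back-substitution give M_0 = 0, M_1 = -3, M_2 = 0.
On [1, 3], p'(t) = b_1 + 2c_1·(t - 1) + 3d_1·(t - 1)² with b_1 = Δ_1 - h_1(2M_1 + M_2)/6 = -3/2, c_1 = M_1/2 = -3/2, d_1 = (M_2 - M_1)/(6h_1) = 1/4. So p'(3) = -9/2.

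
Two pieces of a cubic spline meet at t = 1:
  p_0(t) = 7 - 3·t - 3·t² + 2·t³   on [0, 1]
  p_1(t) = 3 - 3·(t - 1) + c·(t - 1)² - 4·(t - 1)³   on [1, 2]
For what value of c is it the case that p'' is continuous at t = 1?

p_0''(t) = -6 + 12·t, so p_0''(1) = 6. On the right, p_1''(1) = 2c, so c = 3.

3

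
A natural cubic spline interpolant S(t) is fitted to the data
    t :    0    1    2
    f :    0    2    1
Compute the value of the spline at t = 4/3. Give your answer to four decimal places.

Put M_i = S'' at the i-th knot. Here h = (1, 1) and Δ = (2, -1), so the interior equations h_(i-1)·M_(i-1) + 2(h_(i-1)+h_i)·M_i + h_i·M_(i+1) = 6(Δ_i − Δ_(i-1)) read
  1·M_0 + 4·M_1 + 1·M_2 = 6(Δ_1 - Δ_0) = -18
Natural end conditions: M_0 = M_2 = 0.
Hence M_0 = 0, M_1 = -9/2, M_2 = 0.
On [1, 2], S(t) = 2 + 1/2·(t - 1) - 9/4·(t - 1)² + 3/4·(t - 1)³.
With (t - 1) = 1/3: S(4/3) = 35/18.

1.9444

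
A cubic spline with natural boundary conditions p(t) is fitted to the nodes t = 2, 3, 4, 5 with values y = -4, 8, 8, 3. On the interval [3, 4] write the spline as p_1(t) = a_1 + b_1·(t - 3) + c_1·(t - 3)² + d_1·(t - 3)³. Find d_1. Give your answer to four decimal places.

Let σ_i = p''(x_i). Step sizes h_i = 1, 1, 1; slopes of the chords Δ_i = (y_(i+1) - y_i)/h_i = 12, 0, -5.
  1·σ_0 + 4·σ_1 + 1·σ_2 = 6(Δ_1 - Δ_0) = -72
  1·σ_1 + 4·σ_2 + 1·σ_3 = 6(Δ_2 - Δ_1) = -30
Natural end conditions: σ_0 = σ_3 = 0.
Solving: σ_0 = 0, σ_1 = -86/5, σ_2 = -16/5, σ_3 = 0.
On [3, 4], with p_1(t) = a_1 + b_1·(t - 3) + c_1·(t - 3)² + d_1·(t - 3)³: c_1 = σ_1/2 = -43/5, d_1 = (σ_2 - σ_1)/(6h_1) = 7/3, b_1 = Δ_1 - h_1(2σ_1 + σ_2)/6 = 94/15.

2.3333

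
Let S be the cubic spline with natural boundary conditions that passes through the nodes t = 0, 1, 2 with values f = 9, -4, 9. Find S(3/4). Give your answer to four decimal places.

-2.8828

With M_i denoting the second derivative at x_i, h_i = 1, 1, and Δ_i = (y_(i+1) − y_i)/h_i = -13, 13:
  1·M_0 + 4·M_1 + 1·M_2 = 6(Δ_1 - Δ_0) = 156
Natural end conditions: M_0 = M_2 = 0.
Solving the tridiagonal system: M_0 = 0, M_1 = 39, M_2 = 0.
On [0, 1], S(t) = 9 - 39/2·t + 0·t² + 13/2·t³.
With t = 3/4: S(3/4) = -369/128.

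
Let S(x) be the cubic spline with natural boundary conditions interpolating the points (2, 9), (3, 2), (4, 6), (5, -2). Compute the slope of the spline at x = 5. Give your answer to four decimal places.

Put M_i = S'' at the i-th knot. Here h = (1, 1, 1) and Δ = (-7, 4, -8), so the interior equations h_(i-1)·M_(i-1) + 2(h_(i-1)+h_i)·M_i + h_i·M_(i+1) = 6(Δ_i − Δ_(i-1)) read
  1·M_0 + 4·M_1 + 1·M_2 = 6(Δ_1 - Δ_0) = 66
  1·M_1 + 4·M_2 + 1·M_3 = 6(Δ_2 - Δ_1) = -72
Natural end conditions: M_0 = M_3 = 0.
Solving the tridiagonal system: M_0 = 0, M_1 = 112/5, M_2 = -118/5, M_3 = 0.
On [4, 5], S'(x) = b_2 + 2c_2·(x - 4) + 3d_2·(x - 4)² with b_2 = Δ_2 - h_2(2M_2 + M_3)/6 = -2/15, c_2 = M_2/2 = -59/5, d_2 = (M_3 - M_2)/(6h_2) = 59/15. So S'(5) = -179/15.

-11.9333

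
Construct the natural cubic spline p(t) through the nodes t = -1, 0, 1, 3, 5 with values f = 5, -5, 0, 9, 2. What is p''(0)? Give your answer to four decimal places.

23.1429

Put M_i = p'' at the i-th knot. Here h = (1, 1, 2, 2) and Δ = (-10, 5, 9/2, -7/2), so the interior equations h_(i-1)·M_(i-1) + 2(h_(i-1)+h_i)·M_i + h_i·M_(i+1) = 6(Δ_i − Δ_(i-1)) read
  1·M_0 + 4·M_1 + 1·M_2 = 6(Δ_1 - Δ_0) = 90
  1·M_1 + 6·M_2 + 2·M_3 = 6(Δ_2 - Δ_1) = -3
  2·M_2 + 8·M_3 + 2·M_4 = 6(Δ_3 - Δ_2) = -48
Natural end conditions: M_0 = M_4 = 0.
Hence M_0 = 0, M_1 = 162/7, M_2 = -18/7, M_3 = -75/14, M_4 = 0.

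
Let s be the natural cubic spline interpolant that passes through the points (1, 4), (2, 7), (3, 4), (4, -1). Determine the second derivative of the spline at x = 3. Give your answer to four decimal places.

Let σ_i = s''(x_i). Step sizes h_i = 1, 1, 1; slopes of the chords Δ_i = (y_(i+1) - y_i)/h_i = 3, -3, -5.
  1·σ_0 + 4·σ_1 + 1·σ_2 = 6(Δ_1 - Δ_0) = -36
  1·σ_1 + 4·σ_2 + 1·σ_3 = 6(Δ_2 - Δ_1) = -12
Natural end conditions: σ_0 = σ_3 = 0.
Solving: σ_0 = 0, σ_1 = -44/5, σ_2 = -4/5, σ_3 = 0.

-0.8000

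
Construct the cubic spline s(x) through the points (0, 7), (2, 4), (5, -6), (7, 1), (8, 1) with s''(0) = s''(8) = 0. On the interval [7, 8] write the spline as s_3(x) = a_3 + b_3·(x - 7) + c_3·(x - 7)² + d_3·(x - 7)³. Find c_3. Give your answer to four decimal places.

Put M_i = s'' at the i-th knot. Here h = (2, 3, 2, 1) and Δ = (-3/2, -10/3, 7/2, 0), so the interior equations h_(i-1)·M_(i-1) + 2(h_(i-1)+h_i)·M_i + h_i·M_(i+1) = 6(Δ_i − Δ_(i-1)) read
  2·M_0 + 10·M_1 + 3·M_2 = 6(Δ_1 - Δ_0) = -11
  3·M_1 + 10·M_2 + 2·M_3 = 6(Δ_2 - Δ_1) = 41
  2·M_2 + 6·M_3 + 1·M_4 = 6(Δ_3 - Δ_2) = -21
Natural end conditions: M_0 = M_4 = 0.
Solving: M_0 = 0, M_1 = -740/253, M_2 = 1539/253, M_3 = -2797/506, M_4 = 0.
On [7, 8], with s_3(x) = a_3 + b_3·(x - 7) + c_3·(x - 7)² + d_3·(x - 7)³: c_3 = M_3/2 = -2797/1012, d_3 = (M_4 - M_3)/(6h_3) = 2797/3036, b_3 = Δ_3 - h_3(2M_3 + M_4)/6 = 2797/1518.

-2.7638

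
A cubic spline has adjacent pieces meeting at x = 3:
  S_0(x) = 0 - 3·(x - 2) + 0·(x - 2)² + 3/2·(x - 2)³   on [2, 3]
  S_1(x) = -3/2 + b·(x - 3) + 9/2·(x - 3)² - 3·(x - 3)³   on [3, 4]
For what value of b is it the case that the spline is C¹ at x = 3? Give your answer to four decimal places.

S_0'(x) = -3 + 0·(x - 2) + 9/2·(x - 2)², so S_0'(3) = 3/2. On the right, S_1'(3) = b, so b = 3/2.

1.5000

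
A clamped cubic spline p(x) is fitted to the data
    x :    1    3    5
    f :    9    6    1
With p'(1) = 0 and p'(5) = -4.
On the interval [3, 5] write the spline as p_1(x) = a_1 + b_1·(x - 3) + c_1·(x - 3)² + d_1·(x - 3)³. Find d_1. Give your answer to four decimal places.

Put M_i = p'' at the i-th knot. Here h = (2, 2) and Δ = (-3/2, -5/2), so the interior equations h_(i-1)·M_(i-1) + 2(h_(i-1)+h_i)·M_i + h_i·M_(i+1) = 6(Δ_i − Δ_(i-1)) read
  2·M_0 + 8·M_1 + 2·M_2 = 6(Δ_1 - Δ_0) = -6
Clamped end conditions give two more equations: 2h_0·M_0 + h_0·M_1 = 6(Δ_0 - p'(1)) = -9 and h_1·M_1 + 2h_1·M_2 = 6(p'(5) - Δ_1) = -9.
Hence M_0 = -5/2, M_1 = 1/2, M_2 = -5/2.
On [3, 5], with p_1(x) = a_1 + b_1·(x - 3) + c_1·(x - 3)² + d_1·(x - 3)³: c_1 = M_1/2 = 1/4, d_1 = (M_2 - M_1)/(6h_1) = -1/4, b_1 = Δ_1 - h_1(2M_1 + M_2)/6 = -2.

-0.2500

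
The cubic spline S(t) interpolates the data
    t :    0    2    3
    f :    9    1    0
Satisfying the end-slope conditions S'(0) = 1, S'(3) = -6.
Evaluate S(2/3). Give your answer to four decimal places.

Write σ_i for S''(x_i). With h_i = 2, 1 and divided differences Δ_i = -4, -1, the continuity of S' gives the tridiagonal system
  2·σ_0 + 6·σ_1 + 1·σ_2 = 6(Δ_1 - Δ_0) = 18
Clamped end conditions give two more equations: 2h_0·σ_0 + h_0·σ_1 = 6(Δ_0 - S'(0)) = -30 and h_1·σ_1 + 2h_1·σ_2 = 6(S'(3) - Δ_1) = -30.
Hence σ_0 = -77/6, σ_1 = 32/3, σ_2 = -61/3.
On [0, 2], S(t) = 9 + 1·t - 77/12·t² + 47/24·t³.
With t = 2/3: S(2/3) = 599/81.

7.3951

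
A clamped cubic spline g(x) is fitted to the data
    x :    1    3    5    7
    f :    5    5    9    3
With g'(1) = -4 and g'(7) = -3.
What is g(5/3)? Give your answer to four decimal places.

3.4198

Put σ_i = g'' at the i-th knot. Here h = (2, 2, 2) and Δ = (0, 2, -3), so the interior equations h_(i-1)·σ_(i-1) + 2(h_(i-1)+h_i)·σ_i + h_i·σ_(i+1) = 6(Δ_i − Δ_(i-1)) read
  2·σ_0 + 8·σ_1 + 2·σ_2 = 6(Δ_1 - Δ_0) = 12
  2·σ_1 + 8·σ_2 + 2·σ_3 = 6(Δ_2 - Δ_1) = -30
Clamped end conditions give two more equations: 2h_0·σ_0 + h_0·σ_1 = 6(Δ_0 - g'(1)) = 24 and h_2·σ_2 + 2h_2·σ_3 = 6(g'(7) - Δ_2) = 0.
Solving the tridiagonal system: σ_0 = 16/3, σ_1 = 4/3, σ_2 = -14/3, σ_3 = 7/3.
On [1, 3], g(x) = 5 - 4·(x - 1) + 8/3·(x - 1)² - 1/3·(x - 1)³.
With (x - 1) = 2/3: g(5/3) = 277/81.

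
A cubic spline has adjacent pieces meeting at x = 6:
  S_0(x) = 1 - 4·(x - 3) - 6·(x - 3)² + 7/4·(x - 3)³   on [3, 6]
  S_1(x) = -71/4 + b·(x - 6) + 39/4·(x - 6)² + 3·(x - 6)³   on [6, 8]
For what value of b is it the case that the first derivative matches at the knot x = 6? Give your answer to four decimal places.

7.2500

S_0'(x) = -4 - 12·(x - 3) + 21/4·(x - 3)², so S_0'(6) = 29/4. On the right, S_1'(6) = b, so b = 29/4.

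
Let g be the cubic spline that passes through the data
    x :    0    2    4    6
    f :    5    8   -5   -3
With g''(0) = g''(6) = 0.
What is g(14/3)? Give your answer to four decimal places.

Write m_i for g''(x_i). With h_i = 2, 2, 2 and divided differences Δ_i = 3/2, -13/2, 1, the continuity of g' gives the tridiagonal system
  2·m_0 + 8·m_1 + 2·m_2 = 6(Δ_1 - Δ_0) = -48
  2·m_1 + 8·m_2 + 2·m_3 = 6(Δ_2 - Δ_1) = 45
Natural end conditions: m_0 = m_3 = 0.
Forward elimination and back-substitution give m_0 = 0, m_1 = -79/10, m_2 = 38/5, m_3 = 0.
On [4, 6], g(x) = -5 - 61/15·(x - 4) + 19/5·(x - 4)² - 19/30·(x - 4)³.
With (x - 4) = 2/3: g(14/3) = -503/81.

-6.2099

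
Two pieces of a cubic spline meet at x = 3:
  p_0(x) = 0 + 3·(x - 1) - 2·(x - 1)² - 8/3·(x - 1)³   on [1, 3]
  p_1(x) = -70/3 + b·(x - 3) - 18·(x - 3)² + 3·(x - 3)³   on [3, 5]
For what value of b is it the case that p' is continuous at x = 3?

p_0'(x) = 3 - 4·(x - 1) - 8·(x - 1)², so p_0'(3) = -37. On the right, p_1'(3) = b, so b = -37.

-37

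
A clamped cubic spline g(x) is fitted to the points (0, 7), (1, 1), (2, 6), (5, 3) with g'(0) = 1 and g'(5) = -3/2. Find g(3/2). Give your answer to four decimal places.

2.3728

With M_i denoting the second derivative at x_i, h_i = 1, 1, 3, and Δ_i = (y_(i+1) − y_i)/h_i = -6, 5, -1:
  1·M_0 + 4·M_1 + 1·M_2 = 6(Δ_1 - Δ_0) = 66
  1·M_1 + 8·M_2 + 3·M_3 = 6(Δ_2 - Δ_1) = -36
Clamped end conditions give two more equations: 2h_0·M_0 + h_0·M_1 = 6(Δ_0 - g'(0)) = -42 and h_2·M_2 + 2h_2·M_3 = 6(g'(5) - Δ_2) = -3.
Solving: M_0 = -1009/29, M_1 = 800/29, M_2 = -277/29, M_3 = 124/29.
On [1, 2], g(x) = 1 - 151/58·(x - 1) + 400/29·(x - 1)² - 359/58·(x - 1)³.
With (x - 1) = 1/2: g(3/2) = 1101/464.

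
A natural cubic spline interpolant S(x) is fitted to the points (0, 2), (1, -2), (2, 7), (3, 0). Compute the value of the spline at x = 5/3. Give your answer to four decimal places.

4.5580

Put M_i = S'' at the i-th knot. Here h = (1, 1, 1) and Δ = (-4, 9, -7), so the interior equations h_(i-1)·M_(i-1) + 2(h_(i-1)+h_i)·M_i + h_i·M_(i+1) = 6(Δ_i − Δ_(i-1)) read
  1·M_0 + 4·M_1 + 1·M_2 = 6(Δ_1 - Δ_0) = 78
  1·M_1 + 4·M_2 + 1·M_3 = 6(Δ_2 - Δ_1) = -96
Natural end conditions: M_0 = M_3 = 0.
Solving the tridiagonal system: M_0 = 0, M_1 = 136/5, M_2 = -154/5, M_3 = 0.
On [1, 2], S(x) = -2 + 76/15·(x - 1) + 68/5·(x - 1)² - 29/3·(x - 1)³.
With (x - 1) = 2/3: S(5/3) = 1846/405.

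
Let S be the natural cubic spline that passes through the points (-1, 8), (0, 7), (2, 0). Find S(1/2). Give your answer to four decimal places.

5.7969

Let M_i = S''(x_i). Step sizes h_i = 1, 2; slopes of the chords Δ_i = (y_(i+1) - y_i)/h_i = -1, -7/2.
  1·M_0 + 6·M_1 + 2·M_2 = 6(Δ_1 - Δ_0) = -15
Natural end conditions: M_0 = M_2 = 0.
Solving the tridiagonal system: M_0 = 0, M_1 = -5/2, M_2 = 0.
On [0, 2], S(x) = 7 - 11/6·x - 5/4·x² + 5/24·x³.
With x = 1/2: S(1/2) = 371/64.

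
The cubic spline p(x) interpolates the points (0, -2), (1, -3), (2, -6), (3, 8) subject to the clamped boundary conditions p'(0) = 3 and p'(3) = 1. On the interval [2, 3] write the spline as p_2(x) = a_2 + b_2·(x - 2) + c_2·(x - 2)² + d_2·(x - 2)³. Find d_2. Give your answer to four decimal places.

Let M_i = p''(x_i). Step sizes h_i = 1, 1, 1; slopes of the chords Δ_i = (y_(i+1) - y_i)/h_i = -1, -3, 14.
  1·M_0 + 4·M_1 + 1·M_2 = 6(Δ_1 - Δ_0) = -12
  1·M_1 + 4·M_2 + 1·M_3 = 6(Δ_2 - Δ_1) = 102
Clamped end conditions give two more equations: 2h_0·M_0 + h_0·M_1 = 6(Δ_0 - p'(0)) = -24 and h_2·M_2 + 2h_2·M_3 = 6(p'(3) - Δ_2) = -78.
Forward elimination and back-substitution give M_0 = -86/15, M_1 = -188/15, M_2 = 658/15, M_3 = -914/15.
On [2, 3], with p_2(x) = a_2 + b_2·(x - 2) + c_2·(x - 2)² + d_2·(x - 2)³: c_2 = M_2/2 = 329/15, d_2 = (M_3 - M_2)/(6h_2) = -262/15, b_2 = Δ_2 - h_2(2M_2 + M_3)/6 = 143/15.

-17.4667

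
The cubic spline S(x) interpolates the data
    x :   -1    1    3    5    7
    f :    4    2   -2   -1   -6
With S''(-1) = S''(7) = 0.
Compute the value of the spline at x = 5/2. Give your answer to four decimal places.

Write M_i for S''(x_i). With h_i = 2, 2, 2, 2 and divided differences Δ_i = -1, -2, 1/2, -5/2, the continuity of S' gives the tridiagonal system
  2·M_0 + 8·M_1 + 2·M_2 = 6(Δ_1 - Δ_0) = -6
  2·M_1 + 8·M_2 + 2·M_3 = 6(Δ_2 - Δ_1) = 15
  2·M_2 + 8·M_3 + 2·M_4 = 6(Δ_3 - Δ_2) = -18
Natural end conditions: M_0 = M_4 = 0.
Forward elimination and back-substitution give M_0 = 0, M_1 = -3/2, M_2 = 3, M_3 = -3, M_4 = 0.
On [1, 3], S(x) = 2 - 2·(x - 1) - 3/4·(x - 1)² + 3/8·(x - 1)³.
With (x - 1) = 3/2: S(5/2) = -91/64.

-1.4219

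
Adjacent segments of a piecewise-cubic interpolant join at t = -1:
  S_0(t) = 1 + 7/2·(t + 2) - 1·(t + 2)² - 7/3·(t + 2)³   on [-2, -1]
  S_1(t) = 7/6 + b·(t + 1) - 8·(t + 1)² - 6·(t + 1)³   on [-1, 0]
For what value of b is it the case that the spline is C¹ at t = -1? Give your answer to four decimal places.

-5.5000

S_0'(t) = 7/2 - 2·(t + 2) - 7·(t + 2)², so S_0'(-1) = -11/2. On the right, S_1'(-1) = b, so b = -11/2.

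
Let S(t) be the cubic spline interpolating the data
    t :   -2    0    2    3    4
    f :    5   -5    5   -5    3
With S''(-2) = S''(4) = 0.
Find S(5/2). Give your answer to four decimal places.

-0.5089

Let M_i = S''(x_i). Step sizes h_i = 2, 2, 1, 1; slopes of the chords Δ_i = (y_(i+1) - y_i)/h_i = -5, 5, -10, 8.
  2·M_0 + 8·M_1 + 2·M_2 = 6(Δ_1 - Δ_0) = 60
  2·M_1 + 6·M_2 + 1·M_3 = 6(Δ_2 - Δ_1) = -90
  1·M_2 + 4·M_3 + 1·M_4 = 6(Δ_3 - Δ_2) = 108
Natural end conditions: M_0 = M_4 = 0.
Solving the tridiagonal system: M_0 = 0, M_1 = 193/14, M_2 = -176/7, M_3 = 233/7, M_4 = 0.
On [2, 3], S(t) = 5 - 43/6·(t - 2) - 88/7·(t - 2)² + 409/42·(t - 2)³.
With (t - 2) = 1/2: S(5/2) = -57/112.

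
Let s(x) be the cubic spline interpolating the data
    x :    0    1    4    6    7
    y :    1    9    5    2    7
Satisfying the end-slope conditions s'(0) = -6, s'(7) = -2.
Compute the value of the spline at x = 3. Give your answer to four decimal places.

11.3741

With σ_i denoting the second derivative at x_i, h_i = 1, 3, 2, 1, and Δ_i = (y_(i+1) − y_i)/h_i = 8, -4/3, -3/2, 5:
  1·σ_0 + 8·σ_1 + 3·σ_2 = 6(Δ_1 - Δ_0) = -56
  3·σ_1 + 10·σ_2 + 2·σ_3 = 6(Δ_2 - Δ_1) = -1
  2·σ_2 + 6·σ_3 + 1·σ_4 = 6(Δ_3 - Δ_2) = 39
Clamped end conditions give two more equations: 2h_0·σ_0 + h_0·σ_1 = 6(Δ_0 - s'(0)) = 84 and h_3·σ_3 + 2h_3·σ_4 = 6(s'(7) - Δ_3) = -42.
Solving the tridiagonal system: σ_0 = 7243/148, σ_1 = -1027/74, σ_2 = 901/444, σ_3 = 1129/111, σ_4 = -5791/222.
On [1, 4], s(x) = 9 + 3413/296·(x - 1) - 1027/148·(x - 1)² + 7063/7992·(x - 1)³.
With (x - 1) = 2: s(3) = 45451/3996.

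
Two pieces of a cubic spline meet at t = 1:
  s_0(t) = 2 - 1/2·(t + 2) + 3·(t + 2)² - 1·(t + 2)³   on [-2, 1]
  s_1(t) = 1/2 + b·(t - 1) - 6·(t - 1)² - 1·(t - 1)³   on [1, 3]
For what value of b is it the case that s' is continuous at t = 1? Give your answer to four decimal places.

s_0'(t) = -1/2 + 6·(t + 2) - 3·(t + 2)², so s_0'(1) = -19/2. On the right, s_1'(1) = b, so b = -19/2.

-9.5000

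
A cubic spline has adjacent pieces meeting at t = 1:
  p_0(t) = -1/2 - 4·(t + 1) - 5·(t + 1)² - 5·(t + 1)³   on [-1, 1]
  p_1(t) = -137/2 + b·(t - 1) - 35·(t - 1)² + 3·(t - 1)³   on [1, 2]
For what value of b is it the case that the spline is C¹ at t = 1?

p_0'(t) = -4 - 10·(t + 1) - 15·(t + 1)², so p_0'(1) = -84. On the right, p_1'(1) = b, so b = -84.

-84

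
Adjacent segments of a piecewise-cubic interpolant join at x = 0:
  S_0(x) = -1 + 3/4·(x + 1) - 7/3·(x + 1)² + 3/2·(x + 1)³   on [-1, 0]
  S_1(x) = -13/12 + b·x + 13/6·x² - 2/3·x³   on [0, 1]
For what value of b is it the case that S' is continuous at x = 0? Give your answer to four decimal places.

S_0'(x) = 3/4 - 14/3·(x + 1) + 9/2·(x + 1)², so S_0'(0) = 7/12. On the right, S_1'(0) = b, so b = 7/12.

0.5833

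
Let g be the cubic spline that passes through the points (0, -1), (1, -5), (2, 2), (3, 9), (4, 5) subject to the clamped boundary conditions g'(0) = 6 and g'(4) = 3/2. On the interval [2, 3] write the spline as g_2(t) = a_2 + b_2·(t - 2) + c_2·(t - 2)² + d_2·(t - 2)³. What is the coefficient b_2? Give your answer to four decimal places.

Let M_i = g''(x_i). Step sizes h_i = 1, 1, 1, 1; slopes of the chords Δ_i = (y_(i+1) - y_i)/h_i = -4, 7, 7, -4.
  1·M_0 + 4·M_1 + 1·M_2 = 6(Δ_1 - Δ_0) = 66
  1·M_1 + 4·M_2 + 1·M_3 = 6(Δ_2 - Δ_1) = 0
  1·M_2 + 4·M_3 + 1·M_4 = 6(Δ_3 - Δ_2) = -66
Clamped end conditions give two more equations: 2h_0·M_0 + h_0·M_1 = 6(Δ_0 - g'(0)) = -60 and h_3·M_3 + 2h_3·M_4 = 6(g'(4) - Δ_3) = 33.
Solving: M_0 = -351/8, M_1 = 111/4, M_2 = -9/8, M_3 = -93/4, M_4 = 225/8.
On [2, 3], with g_2(t) = a_2 + b_2·(t - 2) + c_2·(t - 2)² + d_2·(t - 2)³: c_2 = M_2/2 = -9/16, d_2 = (M_3 - M_2)/(6h_2) = -59/16, b_2 = Δ_2 - h_2(2M_2 + M_3)/6 = 45/4.

11.2500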